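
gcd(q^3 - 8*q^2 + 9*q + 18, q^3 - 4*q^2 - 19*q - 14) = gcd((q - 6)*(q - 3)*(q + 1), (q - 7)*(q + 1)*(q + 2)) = q + 1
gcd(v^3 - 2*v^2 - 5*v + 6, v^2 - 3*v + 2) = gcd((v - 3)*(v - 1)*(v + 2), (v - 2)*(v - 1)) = v - 1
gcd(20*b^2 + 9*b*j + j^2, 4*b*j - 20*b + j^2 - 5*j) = 4*b + j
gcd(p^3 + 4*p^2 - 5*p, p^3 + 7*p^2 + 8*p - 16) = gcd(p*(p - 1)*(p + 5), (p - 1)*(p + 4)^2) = p - 1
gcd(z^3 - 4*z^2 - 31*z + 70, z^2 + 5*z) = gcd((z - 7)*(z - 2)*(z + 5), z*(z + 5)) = z + 5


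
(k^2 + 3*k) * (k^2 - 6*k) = k^4 - 3*k^3 - 18*k^2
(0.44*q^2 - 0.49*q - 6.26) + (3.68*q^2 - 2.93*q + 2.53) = 4.12*q^2 - 3.42*q - 3.73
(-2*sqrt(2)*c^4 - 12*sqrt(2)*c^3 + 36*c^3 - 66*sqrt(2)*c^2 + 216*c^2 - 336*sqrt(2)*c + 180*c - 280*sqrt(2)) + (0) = -2*sqrt(2)*c^4 - 12*sqrt(2)*c^3 + 36*c^3 - 66*sqrt(2)*c^2 + 216*c^2 - 336*sqrt(2)*c + 180*c - 280*sqrt(2)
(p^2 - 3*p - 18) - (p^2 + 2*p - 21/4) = -5*p - 51/4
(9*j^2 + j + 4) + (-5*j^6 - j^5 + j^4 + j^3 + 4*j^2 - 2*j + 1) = -5*j^6 - j^5 + j^4 + j^3 + 13*j^2 - j + 5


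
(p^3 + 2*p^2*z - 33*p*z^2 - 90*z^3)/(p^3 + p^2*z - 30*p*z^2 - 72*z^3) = (p + 5*z)/(p + 4*z)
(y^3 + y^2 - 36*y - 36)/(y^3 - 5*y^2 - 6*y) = (y + 6)/y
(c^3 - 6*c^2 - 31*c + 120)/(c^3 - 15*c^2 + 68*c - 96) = (c + 5)/(c - 4)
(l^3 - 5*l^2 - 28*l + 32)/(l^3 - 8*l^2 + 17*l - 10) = (l^2 - 4*l - 32)/(l^2 - 7*l + 10)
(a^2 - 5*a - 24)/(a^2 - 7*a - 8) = (a + 3)/(a + 1)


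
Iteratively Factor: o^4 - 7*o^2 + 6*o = (o - 2)*(o^3 + 2*o^2 - 3*o) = o*(o - 2)*(o^2 + 2*o - 3) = o*(o - 2)*(o - 1)*(o + 3)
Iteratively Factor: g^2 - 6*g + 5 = (g - 5)*(g - 1)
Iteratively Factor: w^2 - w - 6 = (w + 2)*(w - 3)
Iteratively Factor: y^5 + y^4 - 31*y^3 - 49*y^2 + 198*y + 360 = (y + 2)*(y^4 - y^3 - 29*y^2 + 9*y + 180) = (y + 2)*(y + 3)*(y^3 - 4*y^2 - 17*y + 60) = (y + 2)*(y + 3)*(y + 4)*(y^2 - 8*y + 15) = (y - 5)*(y + 2)*(y + 3)*(y + 4)*(y - 3)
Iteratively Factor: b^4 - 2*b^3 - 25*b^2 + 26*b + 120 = (b - 5)*(b^3 + 3*b^2 - 10*b - 24) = (b - 5)*(b + 4)*(b^2 - b - 6) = (b - 5)*(b + 2)*(b + 4)*(b - 3)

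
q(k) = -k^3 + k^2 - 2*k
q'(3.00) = -23.00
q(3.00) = -24.00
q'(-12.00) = -458.00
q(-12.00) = 1896.00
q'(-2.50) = -25.75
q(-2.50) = 26.88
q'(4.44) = -52.26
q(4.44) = -76.69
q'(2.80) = -19.92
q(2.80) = -19.71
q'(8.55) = -204.21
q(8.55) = -569.02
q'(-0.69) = -4.81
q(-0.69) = 2.18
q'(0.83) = -2.41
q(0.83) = -1.54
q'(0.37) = -1.67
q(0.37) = -0.65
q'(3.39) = -29.70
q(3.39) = -34.25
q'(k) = -3*k^2 + 2*k - 2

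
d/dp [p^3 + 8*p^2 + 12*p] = 3*p^2 + 16*p + 12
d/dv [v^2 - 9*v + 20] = 2*v - 9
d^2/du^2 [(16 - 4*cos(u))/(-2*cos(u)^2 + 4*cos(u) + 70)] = 2*(9*sin(u)^4*cos(u) - 14*sin(u)^4 + 650*sin(u)^2 + 2841*cos(u)/2 + 60*cos(3*u) - cos(5*u)/2 - 184)/(sin(u)^2 + 2*cos(u) + 34)^3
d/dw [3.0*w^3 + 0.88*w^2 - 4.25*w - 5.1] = 9.0*w^2 + 1.76*w - 4.25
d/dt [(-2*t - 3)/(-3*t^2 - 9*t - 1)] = (6*t^2 + 18*t - 3*(2*t + 3)^2 + 2)/(3*t^2 + 9*t + 1)^2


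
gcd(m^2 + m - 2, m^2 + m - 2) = m^2 + m - 2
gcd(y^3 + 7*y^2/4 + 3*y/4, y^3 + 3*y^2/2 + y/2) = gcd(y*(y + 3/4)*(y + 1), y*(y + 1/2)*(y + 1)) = y^2 + y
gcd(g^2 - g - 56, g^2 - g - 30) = 1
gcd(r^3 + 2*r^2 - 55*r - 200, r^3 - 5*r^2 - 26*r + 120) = r + 5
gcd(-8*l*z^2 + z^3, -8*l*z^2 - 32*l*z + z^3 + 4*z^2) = -8*l*z + z^2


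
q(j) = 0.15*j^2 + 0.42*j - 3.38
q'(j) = 0.3*j + 0.42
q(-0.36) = -3.51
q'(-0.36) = 0.31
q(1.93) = -2.01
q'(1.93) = 1.00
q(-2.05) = -3.61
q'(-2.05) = -0.20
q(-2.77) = -3.39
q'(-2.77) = -0.41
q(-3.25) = -3.16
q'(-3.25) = -0.56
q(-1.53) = -3.67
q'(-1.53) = -0.04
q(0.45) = -3.16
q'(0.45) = 0.56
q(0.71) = -3.01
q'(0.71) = 0.63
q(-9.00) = 4.99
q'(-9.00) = -2.28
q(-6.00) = -0.50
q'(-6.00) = -1.38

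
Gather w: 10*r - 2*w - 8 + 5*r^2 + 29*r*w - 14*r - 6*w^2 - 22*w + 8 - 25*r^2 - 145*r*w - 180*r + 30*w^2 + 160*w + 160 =-20*r^2 - 184*r + 24*w^2 + w*(136 - 116*r) + 160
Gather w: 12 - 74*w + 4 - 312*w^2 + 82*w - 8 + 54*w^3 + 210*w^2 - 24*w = 54*w^3 - 102*w^2 - 16*w + 8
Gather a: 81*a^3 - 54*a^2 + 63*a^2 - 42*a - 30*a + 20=81*a^3 + 9*a^2 - 72*a + 20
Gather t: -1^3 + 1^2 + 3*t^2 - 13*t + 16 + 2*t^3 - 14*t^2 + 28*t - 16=2*t^3 - 11*t^2 + 15*t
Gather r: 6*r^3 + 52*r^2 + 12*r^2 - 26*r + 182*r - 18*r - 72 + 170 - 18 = 6*r^3 + 64*r^2 + 138*r + 80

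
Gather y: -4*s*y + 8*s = -4*s*y + 8*s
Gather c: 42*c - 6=42*c - 6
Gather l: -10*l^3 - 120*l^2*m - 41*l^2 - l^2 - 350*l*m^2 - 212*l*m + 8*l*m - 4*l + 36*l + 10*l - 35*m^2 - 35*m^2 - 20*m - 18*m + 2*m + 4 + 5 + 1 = -10*l^3 + l^2*(-120*m - 42) + l*(-350*m^2 - 204*m + 42) - 70*m^2 - 36*m + 10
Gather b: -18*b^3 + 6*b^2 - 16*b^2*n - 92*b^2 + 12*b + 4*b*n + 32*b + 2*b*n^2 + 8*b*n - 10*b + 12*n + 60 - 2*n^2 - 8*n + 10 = -18*b^3 + b^2*(-16*n - 86) + b*(2*n^2 + 12*n + 34) - 2*n^2 + 4*n + 70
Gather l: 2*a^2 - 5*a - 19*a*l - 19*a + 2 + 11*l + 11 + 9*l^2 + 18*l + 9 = 2*a^2 - 24*a + 9*l^2 + l*(29 - 19*a) + 22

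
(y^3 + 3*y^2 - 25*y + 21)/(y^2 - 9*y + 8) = (y^2 + 4*y - 21)/(y - 8)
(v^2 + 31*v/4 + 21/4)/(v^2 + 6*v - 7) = (v + 3/4)/(v - 1)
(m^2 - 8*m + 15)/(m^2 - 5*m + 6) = (m - 5)/(m - 2)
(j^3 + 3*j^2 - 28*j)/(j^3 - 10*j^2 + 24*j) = (j + 7)/(j - 6)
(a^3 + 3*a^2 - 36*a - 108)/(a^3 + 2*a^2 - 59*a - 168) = (a^2 - 36)/(a^2 - a - 56)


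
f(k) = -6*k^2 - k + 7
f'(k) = -12*k - 1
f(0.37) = 5.81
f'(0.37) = -5.44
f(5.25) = -163.62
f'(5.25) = -64.00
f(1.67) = -11.40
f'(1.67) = -21.04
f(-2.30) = -22.44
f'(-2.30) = 26.60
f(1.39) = -5.98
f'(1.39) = -17.68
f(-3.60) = -67.16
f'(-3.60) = 42.20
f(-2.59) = -30.66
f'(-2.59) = 30.08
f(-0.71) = 4.69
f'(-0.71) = 7.52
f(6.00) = -215.00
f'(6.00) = -73.00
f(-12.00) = -845.00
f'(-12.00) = 143.00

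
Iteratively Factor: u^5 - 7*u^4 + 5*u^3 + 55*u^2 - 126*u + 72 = (u - 1)*(u^4 - 6*u^3 - u^2 + 54*u - 72) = (u - 4)*(u - 1)*(u^3 - 2*u^2 - 9*u + 18) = (u - 4)*(u - 1)*(u + 3)*(u^2 - 5*u + 6) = (u - 4)*(u - 2)*(u - 1)*(u + 3)*(u - 3)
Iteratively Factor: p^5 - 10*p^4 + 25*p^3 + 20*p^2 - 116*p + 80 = (p + 2)*(p^4 - 12*p^3 + 49*p^2 - 78*p + 40) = (p - 5)*(p + 2)*(p^3 - 7*p^2 + 14*p - 8) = (p - 5)*(p - 1)*(p + 2)*(p^2 - 6*p + 8) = (p - 5)*(p - 4)*(p - 1)*(p + 2)*(p - 2)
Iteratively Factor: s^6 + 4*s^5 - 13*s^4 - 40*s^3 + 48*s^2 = (s + 4)*(s^5 - 13*s^3 + 12*s^2) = s*(s + 4)*(s^4 - 13*s^2 + 12*s) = s^2*(s + 4)*(s^3 - 13*s + 12) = s^2*(s - 1)*(s + 4)*(s^2 + s - 12) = s^2*(s - 1)*(s + 4)^2*(s - 3)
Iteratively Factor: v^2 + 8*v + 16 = (v + 4)*(v + 4)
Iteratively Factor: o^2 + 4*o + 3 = (o + 3)*(o + 1)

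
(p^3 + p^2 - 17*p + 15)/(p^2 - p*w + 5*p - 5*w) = (p^2 - 4*p + 3)/(p - w)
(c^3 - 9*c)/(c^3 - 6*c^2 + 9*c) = (c + 3)/(c - 3)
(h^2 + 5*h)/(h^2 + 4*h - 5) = h/(h - 1)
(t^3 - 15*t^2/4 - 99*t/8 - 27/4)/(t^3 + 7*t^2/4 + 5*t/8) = (8*t^3 - 30*t^2 - 99*t - 54)/(t*(8*t^2 + 14*t + 5))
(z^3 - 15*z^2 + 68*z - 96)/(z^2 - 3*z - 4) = (z^2 - 11*z + 24)/(z + 1)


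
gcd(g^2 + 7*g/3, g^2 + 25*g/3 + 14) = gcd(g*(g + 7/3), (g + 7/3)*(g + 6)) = g + 7/3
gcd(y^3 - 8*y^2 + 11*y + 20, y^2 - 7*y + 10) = y - 5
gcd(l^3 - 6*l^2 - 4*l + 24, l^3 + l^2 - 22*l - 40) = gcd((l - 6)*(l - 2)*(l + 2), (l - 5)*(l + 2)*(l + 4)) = l + 2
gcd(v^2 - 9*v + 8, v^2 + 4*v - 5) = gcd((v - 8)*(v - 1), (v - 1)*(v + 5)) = v - 1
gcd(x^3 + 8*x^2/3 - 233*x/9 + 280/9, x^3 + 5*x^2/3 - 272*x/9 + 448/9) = x^2 + 13*x/3 - 56/3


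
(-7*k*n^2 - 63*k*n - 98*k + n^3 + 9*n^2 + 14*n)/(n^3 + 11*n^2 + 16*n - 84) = (-7*k*n - 14*k + n^2 + 2*n)/(n^2 + 4*n - 12)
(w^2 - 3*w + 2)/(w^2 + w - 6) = (w - 1)/(w + 3)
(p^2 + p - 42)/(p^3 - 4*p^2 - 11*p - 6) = (p + 7)/(p^2 + 2*p + 1)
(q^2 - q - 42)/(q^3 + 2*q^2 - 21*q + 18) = (q - 7)/(q^2 - 4*q + 3)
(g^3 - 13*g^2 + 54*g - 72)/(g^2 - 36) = (g^2 - 7*g + 12)/(g + 6)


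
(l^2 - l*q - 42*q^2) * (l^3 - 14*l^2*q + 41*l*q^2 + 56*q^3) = l^5 - 15*l^4*q + 13*l^3*q^2 + 603*l^2*q^3 - 1778*l*q^4 - 2352*q^5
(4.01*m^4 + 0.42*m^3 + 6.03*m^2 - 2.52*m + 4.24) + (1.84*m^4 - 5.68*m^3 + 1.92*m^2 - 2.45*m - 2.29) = 5.85*m^4 - 5.26*m^3 + 7.95*m^2 - 4.97*m + 1.95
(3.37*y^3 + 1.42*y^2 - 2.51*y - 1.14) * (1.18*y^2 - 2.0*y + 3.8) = 3.9766*y^5 - 5.0644*y^4 + 7.0042*y^3 + 9.0708*y^2 - 7.258*y - 4.332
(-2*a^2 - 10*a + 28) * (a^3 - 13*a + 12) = -2*a^5 - 10*a^4 + 54*a^3 + 106*a^2 - 484*a + 336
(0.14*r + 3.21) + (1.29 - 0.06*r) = 0.08*r + 4.5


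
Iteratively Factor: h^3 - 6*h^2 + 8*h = (h - 2)*(h^2 - 4*h) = h*(h - 2)*(h - 4)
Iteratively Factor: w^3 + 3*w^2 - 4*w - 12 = (w - 2)*(w^2 + 5*w + 6) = (w - 2)*(w + 3)*(w + 2)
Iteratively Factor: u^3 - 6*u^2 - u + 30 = (u - 5)*(u^2 - u - 6) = (u - 5)*(u + 2)*(u - 3)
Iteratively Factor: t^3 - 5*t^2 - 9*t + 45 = (t + 3)*(t^2 - 8*t + 15) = (t - 3)*(t + 3)*(t - 5)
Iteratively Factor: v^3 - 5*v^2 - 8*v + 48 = (v + 3)*(v^2 - 8*v + 16) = (v - 4)*(v + 3)*(v - 4)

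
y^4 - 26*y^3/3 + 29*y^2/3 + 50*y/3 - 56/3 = (y - 7)*(y - 2)*(y - 1)*(y + 4/3)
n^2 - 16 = (n - 4)*(n + 4)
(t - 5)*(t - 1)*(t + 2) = t^3 - 4*t^2 - 7*t + 10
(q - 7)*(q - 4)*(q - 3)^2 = q^4 - 17*q^3 + 103*q^2 - 267*q + 252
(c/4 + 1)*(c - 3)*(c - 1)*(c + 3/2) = c^4/4 + 3*c^3/8 - 13*c^2/4 - 15*c/8 + 9/2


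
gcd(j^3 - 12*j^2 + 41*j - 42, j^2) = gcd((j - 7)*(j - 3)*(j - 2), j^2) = 1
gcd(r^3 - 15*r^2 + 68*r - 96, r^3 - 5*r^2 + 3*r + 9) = r - 3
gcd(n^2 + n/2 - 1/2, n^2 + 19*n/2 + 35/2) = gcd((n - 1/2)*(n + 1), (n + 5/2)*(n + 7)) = 1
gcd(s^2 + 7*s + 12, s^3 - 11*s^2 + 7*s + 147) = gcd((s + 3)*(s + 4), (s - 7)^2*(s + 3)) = s + 3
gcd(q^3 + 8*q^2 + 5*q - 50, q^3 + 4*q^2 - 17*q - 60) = q + 5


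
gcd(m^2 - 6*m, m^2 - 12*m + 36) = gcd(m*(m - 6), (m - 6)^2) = m - 6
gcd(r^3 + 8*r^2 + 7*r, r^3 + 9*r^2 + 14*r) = r^2 + 7*r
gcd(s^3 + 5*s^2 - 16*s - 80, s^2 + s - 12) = s + 4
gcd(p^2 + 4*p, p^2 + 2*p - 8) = p + 4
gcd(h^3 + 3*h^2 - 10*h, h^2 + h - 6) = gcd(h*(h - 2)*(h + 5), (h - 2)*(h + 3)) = h - 2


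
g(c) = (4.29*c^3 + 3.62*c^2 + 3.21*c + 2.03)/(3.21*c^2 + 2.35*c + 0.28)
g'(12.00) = 1.33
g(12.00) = 16.25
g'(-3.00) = 1.26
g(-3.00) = -4.11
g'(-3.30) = 1.27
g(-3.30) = -4.49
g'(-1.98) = 1.19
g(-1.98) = -2.85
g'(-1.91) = 1.18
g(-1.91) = -2.77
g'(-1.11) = 1.47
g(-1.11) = -1.81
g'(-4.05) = 1.29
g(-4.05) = -5.45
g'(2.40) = 1.20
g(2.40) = 3.68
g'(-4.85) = 1.31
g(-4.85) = -6.49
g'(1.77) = 1.09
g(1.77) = 2.96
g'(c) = (-6.42*c - 2.35)*(4.29*c^3 + 3.62*c^2 + 3.21*c + 2.03)/(3.21*c^2 + 2.35*c + 0.28)^2 + (12.87*c^2 + 7.24*c + 3.21)/(3.21*c^2 + 2.35*c + 0.28) = (13.7709*c^4 + 20.163*c^3 + 1.8065*c^2 - 11.0054*c - 3.8717)/(10.3041*c^4 + 15.087*c^3 + 7.3201*c^2 + 1.316*c + 0.0784)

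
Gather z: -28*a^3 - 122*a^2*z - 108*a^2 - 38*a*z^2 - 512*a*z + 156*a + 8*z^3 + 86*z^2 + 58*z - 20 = -28*a^3 - 108*a^2 + 156*a + 8*z^3 + z^2*(86 - 38*a) + z*(-122*a^2 - 512*a + 58) - 20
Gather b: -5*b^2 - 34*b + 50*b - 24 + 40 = -5*b^2 + 16*b + 16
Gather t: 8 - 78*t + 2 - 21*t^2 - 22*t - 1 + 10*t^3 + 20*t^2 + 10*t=10*t^3 - t^2 - 90*t + 9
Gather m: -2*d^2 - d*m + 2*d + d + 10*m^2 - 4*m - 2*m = -2*d^2 + 3*d + 10*m^2 + m*(-d - 6)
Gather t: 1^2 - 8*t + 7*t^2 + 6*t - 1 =7*t^2 - 2*t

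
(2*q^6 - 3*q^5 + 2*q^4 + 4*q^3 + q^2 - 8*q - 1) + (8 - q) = 2*q^6 - 3*q^5 + 2*q^4 + 4*q^3 + q^2 - 9*q + 7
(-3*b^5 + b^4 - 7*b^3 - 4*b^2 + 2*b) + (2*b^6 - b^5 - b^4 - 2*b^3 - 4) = 2*b^6 - 4*b^5 - 9*b^3 - 4*b^2 + 2*b - 4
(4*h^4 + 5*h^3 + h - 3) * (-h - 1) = -4*h^5 - 9*h^4 - 5*h^3 - h^2 + 2*h + 3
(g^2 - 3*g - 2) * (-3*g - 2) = -3*g^3 + 7*g^2 + 12*g + 4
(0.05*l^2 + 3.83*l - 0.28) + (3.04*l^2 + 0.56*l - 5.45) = 3.09*l^2 + 4.39*l - 5.73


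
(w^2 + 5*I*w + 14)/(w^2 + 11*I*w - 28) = (w - 2*I)/(w + 4*I)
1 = 1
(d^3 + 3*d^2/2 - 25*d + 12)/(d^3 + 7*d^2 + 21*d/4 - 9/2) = 2*(d - 4)/(2*d + 3)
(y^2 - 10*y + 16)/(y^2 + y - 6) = (y - 8)/(y + 3)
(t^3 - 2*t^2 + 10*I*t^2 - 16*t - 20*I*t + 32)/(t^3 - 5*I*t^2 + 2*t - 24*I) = (t^2 + t*(-2 + 8*I) - 16*I)/(t^2 - 7*I*t - 12)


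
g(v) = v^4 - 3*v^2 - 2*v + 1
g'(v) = 4*v^3 - 6*v - 2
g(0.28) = 0.21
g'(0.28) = -3.59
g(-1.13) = 1.06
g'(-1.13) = -0.99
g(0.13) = 0.69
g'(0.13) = -2.77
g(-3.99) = 214.67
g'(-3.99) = -232.14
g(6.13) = 1288.03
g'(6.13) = 882.61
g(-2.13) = 12.23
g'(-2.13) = -27.87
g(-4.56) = 380.11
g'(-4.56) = -353.92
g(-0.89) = 1.03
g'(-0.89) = 0.52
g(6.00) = 1177.00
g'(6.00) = 826.00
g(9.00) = 6301.00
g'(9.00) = 2860.00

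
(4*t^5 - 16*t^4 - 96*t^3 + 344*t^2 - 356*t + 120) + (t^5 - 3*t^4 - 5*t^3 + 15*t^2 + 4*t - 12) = 5*t^5 - 19*t^4 - 101*t^3 + 359*t^2 - 352*t + 108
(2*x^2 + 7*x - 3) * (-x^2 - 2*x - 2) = -2*x^4 - 11*x^3 - 15*x^2 - 8*x + 6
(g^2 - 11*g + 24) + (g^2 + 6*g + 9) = 2*g^2 - 5*g + 33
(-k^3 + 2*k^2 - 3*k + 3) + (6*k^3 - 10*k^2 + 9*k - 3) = 5*k^3 - 8*k^2 + 6*k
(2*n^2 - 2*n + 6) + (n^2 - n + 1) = 3*n^2 - 3*n + 7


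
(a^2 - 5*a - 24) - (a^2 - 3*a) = -2*a - 24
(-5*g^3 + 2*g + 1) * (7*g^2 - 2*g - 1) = -35*g^5 + 10*g^4 + 19*g^3 + 3*g^2 - 4*g - 1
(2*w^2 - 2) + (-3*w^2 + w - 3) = -w^2 + w - 5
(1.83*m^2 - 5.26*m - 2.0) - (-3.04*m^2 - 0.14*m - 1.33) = 4.87*m^2 - 5.12*m - 0.67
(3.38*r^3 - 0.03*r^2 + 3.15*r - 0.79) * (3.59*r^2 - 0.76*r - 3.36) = 12.1342*r^5 - 2.6765*r^4 - 0.0255000000000011*r^3 - 5.1293*r^2 - 9.9836*r + 2.6544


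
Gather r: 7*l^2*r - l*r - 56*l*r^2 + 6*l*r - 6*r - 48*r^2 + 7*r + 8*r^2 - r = r^2*(-56*l - 40) + r*(7*l^2 + 5*l)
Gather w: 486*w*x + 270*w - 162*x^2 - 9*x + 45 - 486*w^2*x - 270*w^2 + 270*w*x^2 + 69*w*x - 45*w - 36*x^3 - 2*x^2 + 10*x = w^2*(-486*x - 270) + w*(270*x^2 + 555*x + 225) - 36*x^3 - 164*x^2 + x + 45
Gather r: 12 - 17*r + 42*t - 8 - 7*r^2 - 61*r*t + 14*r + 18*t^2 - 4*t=-7*r^2 + r*(-61*t - 3) + 18*t^2 + 38*t + 4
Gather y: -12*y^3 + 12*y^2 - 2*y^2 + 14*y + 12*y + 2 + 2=-12*y^3 + 10*y^2 + 26*y + 4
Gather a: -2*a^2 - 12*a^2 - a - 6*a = -14*a^2 - 7*a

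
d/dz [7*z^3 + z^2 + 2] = z*(21*z + 2)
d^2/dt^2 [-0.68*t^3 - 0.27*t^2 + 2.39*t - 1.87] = -4.08*t - 0.54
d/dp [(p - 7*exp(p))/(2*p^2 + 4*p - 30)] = ((1 - 7*exp(p))*(p^2 + 2*p - 15)/2 - (p + 1)*(p - 7*exp(p)))/(p^2 + 2*p - 15)^2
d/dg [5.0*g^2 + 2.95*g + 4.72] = 10.0*g + 2.95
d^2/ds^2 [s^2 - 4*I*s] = 2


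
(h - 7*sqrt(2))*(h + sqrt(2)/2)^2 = h^3 - 6*sqrt(2)*h^2 - 27*h/2 - 7*sqrt(2)/2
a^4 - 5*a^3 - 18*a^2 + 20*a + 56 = (a - 7)*(a - 2)*(a + 2)^2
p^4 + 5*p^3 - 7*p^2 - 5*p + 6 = (p - 1)^2*(p + 1)*(p + 6)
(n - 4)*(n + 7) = n^2 + 3*n - 28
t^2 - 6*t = t*(t - 6)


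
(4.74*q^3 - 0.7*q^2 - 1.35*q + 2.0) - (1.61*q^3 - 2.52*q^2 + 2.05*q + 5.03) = 3.13*q^3 + 1.82*q^2 - 3.4*q - 3.03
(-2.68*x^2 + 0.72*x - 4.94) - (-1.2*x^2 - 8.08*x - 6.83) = -1.48*x^2 + 8.8*x + 1.89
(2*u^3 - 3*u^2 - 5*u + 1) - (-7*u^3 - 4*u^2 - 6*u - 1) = 9*u^3 + u^2 + u + 2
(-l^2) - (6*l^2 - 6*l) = -7*l^2 + 6*l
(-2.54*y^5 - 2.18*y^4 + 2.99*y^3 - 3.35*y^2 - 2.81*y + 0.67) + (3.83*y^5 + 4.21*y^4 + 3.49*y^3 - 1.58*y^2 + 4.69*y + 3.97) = 1.29*y^5 + 2.03*y^4 + 6.48*y^3 - 4.93*y^2 + 1.88*y + 4.64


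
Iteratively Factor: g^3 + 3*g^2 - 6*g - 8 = (g + 1)*(g^2 + 2*g - 8) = (g - 2)*(g + 1)*(g + 4)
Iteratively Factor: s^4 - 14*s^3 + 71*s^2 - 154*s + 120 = (s - 2)*(s^3 - 12*s^2 + 47*s - 60) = (s - 4)*(s - 2)*(s^2 - 8*s + 15) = (s - 5)*(s - 4)*(s - 2)*(s - 3)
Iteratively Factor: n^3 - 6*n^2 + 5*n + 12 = (n - 3)*(n^2 - 3*n - 4) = (n - 3)*(n + 1)*(n - 4)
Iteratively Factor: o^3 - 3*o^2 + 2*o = (o - 2)*(o^2 - o) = (o - 2)*(o - 1)*(o)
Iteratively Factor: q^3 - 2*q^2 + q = (q)*(q^2 - 2*q + 1) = q*(q - 1)*(q - 1)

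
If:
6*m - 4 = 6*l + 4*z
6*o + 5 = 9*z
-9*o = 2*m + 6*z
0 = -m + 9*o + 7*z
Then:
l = -287/363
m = 15/121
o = -100/363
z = 45/121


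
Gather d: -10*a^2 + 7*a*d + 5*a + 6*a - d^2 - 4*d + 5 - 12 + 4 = -10*a^2 + 11*a - d^2 + d*(7*a - 4) - 3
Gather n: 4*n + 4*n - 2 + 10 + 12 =8*n + 20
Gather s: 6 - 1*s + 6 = 12 - s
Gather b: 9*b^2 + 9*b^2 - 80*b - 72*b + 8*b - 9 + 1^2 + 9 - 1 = 18*b^2 - 144*b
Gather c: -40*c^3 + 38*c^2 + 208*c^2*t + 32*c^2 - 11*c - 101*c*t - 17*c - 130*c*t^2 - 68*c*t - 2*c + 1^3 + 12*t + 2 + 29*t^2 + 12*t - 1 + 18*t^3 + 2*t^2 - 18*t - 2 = -40*c^3 + c^2*(208*t + 70) + c*(-130*t^2 - 169*t - 30) + 18*t^3 + 31*t^2 + 6*t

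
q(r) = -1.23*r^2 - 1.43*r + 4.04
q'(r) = -2.46*r - 1.43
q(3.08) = -12.03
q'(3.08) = -9.01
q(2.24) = -5.33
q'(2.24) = -6.94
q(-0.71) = 4.44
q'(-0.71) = 0.32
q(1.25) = 0.33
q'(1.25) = -4.50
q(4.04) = -21.81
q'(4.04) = -11.37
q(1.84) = -2.76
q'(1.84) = -5.96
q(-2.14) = 1.47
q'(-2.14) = 3.83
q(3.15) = -12.67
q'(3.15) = -9.18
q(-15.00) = -251.26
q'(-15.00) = 35.47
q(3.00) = -11.32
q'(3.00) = -8.81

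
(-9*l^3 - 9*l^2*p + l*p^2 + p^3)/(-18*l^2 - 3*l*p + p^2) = (-3*l^2 - 2*l*p + p^2)/(-6*l + p)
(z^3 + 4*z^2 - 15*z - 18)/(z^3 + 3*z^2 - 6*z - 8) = (z^2 + 3*z - 18)/(z^2 + 2*z - 8)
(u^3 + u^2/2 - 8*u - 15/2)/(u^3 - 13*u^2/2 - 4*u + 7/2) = (2*u^2 - u - 15)/(2*u^2 - 15*u + 7)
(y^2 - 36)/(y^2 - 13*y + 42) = (y + 6)/(y - 7)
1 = 1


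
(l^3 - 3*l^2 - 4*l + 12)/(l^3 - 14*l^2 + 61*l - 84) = (l^2 - 4)/(l^2 - 11*l + 28)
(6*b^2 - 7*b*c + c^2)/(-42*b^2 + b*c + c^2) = (-b + c)/(7*b + c)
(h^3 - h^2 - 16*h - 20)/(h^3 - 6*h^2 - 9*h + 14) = (h^2 - 3*h - 10)/(h^2 - 8*h + 7)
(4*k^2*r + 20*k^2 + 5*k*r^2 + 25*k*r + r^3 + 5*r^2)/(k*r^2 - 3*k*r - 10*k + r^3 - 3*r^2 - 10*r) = (4*k*r + 20*k + r^2 + 5*r)/(r^2 - 3*r - 10)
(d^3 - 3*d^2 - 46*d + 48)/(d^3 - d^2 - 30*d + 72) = (d^2 - 9*d + 8)/(d^2 - 7*d + 12)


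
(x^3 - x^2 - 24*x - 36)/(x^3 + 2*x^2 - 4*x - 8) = (x^2 - 3*x - 18)/(x^2 - 4)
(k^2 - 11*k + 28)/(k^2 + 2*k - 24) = (k - 7)/(k + 6)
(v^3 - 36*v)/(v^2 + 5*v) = (v^2 - 36)/(v + 5)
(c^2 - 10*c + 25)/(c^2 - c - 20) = (c - 5)/(c + 4)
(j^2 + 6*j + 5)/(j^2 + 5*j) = (j + 1)/j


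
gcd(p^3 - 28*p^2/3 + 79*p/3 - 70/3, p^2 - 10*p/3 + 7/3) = p - 7/3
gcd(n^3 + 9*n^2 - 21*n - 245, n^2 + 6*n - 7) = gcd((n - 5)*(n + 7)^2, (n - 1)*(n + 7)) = n + 7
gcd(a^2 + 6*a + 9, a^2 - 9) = a + 3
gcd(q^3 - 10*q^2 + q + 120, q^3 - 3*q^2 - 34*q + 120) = q - 5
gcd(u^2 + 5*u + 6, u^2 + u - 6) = u + 3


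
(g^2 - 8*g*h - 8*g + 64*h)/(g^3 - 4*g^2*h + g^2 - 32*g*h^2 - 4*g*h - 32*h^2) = (g - 8)/(g^2 + 4*g*h + g + 4*h)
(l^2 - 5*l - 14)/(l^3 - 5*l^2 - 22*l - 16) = (l - 7)/(l^2 - 7*l - 8)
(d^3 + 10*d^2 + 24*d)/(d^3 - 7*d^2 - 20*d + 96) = d*(d + 6)/(d^2 - 11*d + 24)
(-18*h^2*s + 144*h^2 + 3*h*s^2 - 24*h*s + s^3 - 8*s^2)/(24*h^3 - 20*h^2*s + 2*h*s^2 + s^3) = (-3*h*s + 24*h + s^2 - 8*s)/(4*h^2 - 4*h*s + s^2)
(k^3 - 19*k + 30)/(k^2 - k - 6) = (k^2 + 3*k - 10)/(k + 2)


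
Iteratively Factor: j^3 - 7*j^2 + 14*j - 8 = (j - 4)*(j^2 - 3*j + 2) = (j - 4)*(j - 1)*(j - 2)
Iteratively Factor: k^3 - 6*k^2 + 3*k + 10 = (k - 5)*(k^2 - k - 2) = (k - 5)*(k + 1)*(k - 2)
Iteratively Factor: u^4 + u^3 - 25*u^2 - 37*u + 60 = (u + 4)*(u^3 - 3*u^2 - 13*u + 15) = (u - 5)*(u + 4)*(u^2 + 2*u - 3) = (u - 5)*(u + 3)*(u + 4)*(u - 1)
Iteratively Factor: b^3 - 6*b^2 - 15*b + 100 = (b - 5)*(b^2 - b - 20) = (b - 5)*(b + 4)*(b - 5)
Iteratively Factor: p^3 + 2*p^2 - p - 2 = (p + 2)*(p^2 - 1) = (p - 1)*(p + 2)*(p + 1)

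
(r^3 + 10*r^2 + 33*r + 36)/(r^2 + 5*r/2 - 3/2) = 2*(r^2 + 7*r + 12)/(2*r - 1)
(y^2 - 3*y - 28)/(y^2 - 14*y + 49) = (y + 4)/(y - 7)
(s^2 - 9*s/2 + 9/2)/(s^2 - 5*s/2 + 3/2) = (s - 3)/(s - 1)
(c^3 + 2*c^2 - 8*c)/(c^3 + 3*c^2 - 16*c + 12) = c*(c + 4)/(c^2 + 5*c - 6)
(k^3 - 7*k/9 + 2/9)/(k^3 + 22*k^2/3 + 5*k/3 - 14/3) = (k - 1/3)/(k + 7)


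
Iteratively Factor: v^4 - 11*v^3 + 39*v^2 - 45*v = (v - 5)*(v^3 - 6*v^2 + 9*v) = v*(v - 5)*(v^2 - 6*v + 9) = v*(v - 5)*(v - 3)*(v - 3)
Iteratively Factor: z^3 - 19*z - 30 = (z + 2)*(z^2 - 2*z - 15) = (z - 5)*(z + 2)*(z + 3)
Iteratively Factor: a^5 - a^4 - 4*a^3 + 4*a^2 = (a)*(a^4 - a^3 - 4*a^2 + 4*a) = a*(a + 2)*(a^3 - 3*a^2 + 2*a) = a^2*(a + 2)*(a^2 - 3*a + 2) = a^2*(a - 1)*(a + 2)*(a - 2)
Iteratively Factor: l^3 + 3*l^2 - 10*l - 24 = (l + 2)*(l^2 + l - 12) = (l + 2)*(l + 4)*(l - 3)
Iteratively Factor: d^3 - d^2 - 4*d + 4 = (d + 2)*(d^2 - 3*d + 2) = (d - 1)*(d + 2)*(d - 2)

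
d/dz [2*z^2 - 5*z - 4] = 4*z - 5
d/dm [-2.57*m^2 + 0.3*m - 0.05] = 0.3 - 5.14*m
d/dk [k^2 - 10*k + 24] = 2*k - 10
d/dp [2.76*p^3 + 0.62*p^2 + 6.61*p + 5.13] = 8.28*p^2 + 1.24*p + 6.61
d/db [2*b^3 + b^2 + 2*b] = 6*b^2 + 2*b + 2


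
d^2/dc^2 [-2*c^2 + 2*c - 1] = -4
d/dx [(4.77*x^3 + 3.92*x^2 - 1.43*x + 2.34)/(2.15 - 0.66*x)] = (-6.2964*x^3 + 28.1793*x^2 + 16.856*x - 1.5301)/(0.4356*x^2 - 2.838*x + 4.6225)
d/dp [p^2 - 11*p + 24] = 2*p - 11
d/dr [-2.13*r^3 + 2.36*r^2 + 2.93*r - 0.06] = -6.39*r^2 + 4.72*r + 2.93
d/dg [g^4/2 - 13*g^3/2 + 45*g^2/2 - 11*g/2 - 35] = 2*g^3 - 39*g^2/2 + 45*g - 11/2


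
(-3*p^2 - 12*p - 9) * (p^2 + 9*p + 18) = -3*p^4 - 39*p^3 - 171*p^2 - 297*p - 162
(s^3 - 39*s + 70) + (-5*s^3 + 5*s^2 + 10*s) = -4*s^3 + 5*s^2 - 29*s + 70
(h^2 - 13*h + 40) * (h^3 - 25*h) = h^5 - 13*h^4 + 15*h^3 + 325*h^2 - 1000*h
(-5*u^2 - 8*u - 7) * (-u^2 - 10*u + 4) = 5*u^4 + 58*u^3 + 67*u^2 + 38*u - 28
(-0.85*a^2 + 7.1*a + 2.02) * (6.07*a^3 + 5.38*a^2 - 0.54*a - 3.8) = -5.1595*a^5 + 38.524*a^4 + 50.9184*a^3 + 10.2636*a^2 - 28.0708*a - 7.676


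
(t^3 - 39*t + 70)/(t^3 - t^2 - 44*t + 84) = (t - 5)/(t - 6)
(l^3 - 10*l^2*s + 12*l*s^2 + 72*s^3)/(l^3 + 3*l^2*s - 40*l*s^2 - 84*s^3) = (l - 6*s)/(l + 7*s)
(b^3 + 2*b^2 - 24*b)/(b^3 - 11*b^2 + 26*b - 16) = b*(b^2 + 2*b - 24)/(b^3 - 11*b^2 + 26*b - 16)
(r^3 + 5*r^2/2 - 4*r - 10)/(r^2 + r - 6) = (r^2 + 9*r/2 + 5)/(r + 3)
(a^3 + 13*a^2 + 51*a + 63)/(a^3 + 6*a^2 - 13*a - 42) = (a^2 + 6*a + 9)/(a^2 - a - 6)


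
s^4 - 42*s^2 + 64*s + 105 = (s - 5)*(s - 3)*(s + 1)*(s + 7)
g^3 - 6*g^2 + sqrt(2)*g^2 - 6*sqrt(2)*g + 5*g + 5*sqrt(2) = (g - 5)*(g - 1)*(g + sqrt(2))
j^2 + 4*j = j*(j + 4)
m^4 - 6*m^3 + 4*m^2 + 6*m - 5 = (m - 5)*(m - 1)^2*(m + 1)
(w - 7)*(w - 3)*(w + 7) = w^3 - 3*w^2 - 49*w + 147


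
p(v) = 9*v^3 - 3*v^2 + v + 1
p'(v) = 27*v^2 - 6*v + 1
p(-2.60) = -180.06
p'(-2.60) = 199.12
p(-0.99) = -11.66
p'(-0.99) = 33.40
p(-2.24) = -117.45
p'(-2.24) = 149.92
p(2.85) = 187.82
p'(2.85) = 203.21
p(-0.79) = -6.10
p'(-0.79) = 22.59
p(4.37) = 699.16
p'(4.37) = 490.40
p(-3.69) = -495.73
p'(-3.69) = 390.77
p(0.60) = 2.46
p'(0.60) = 7.12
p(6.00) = 1843.00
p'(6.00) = 937.00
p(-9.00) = -6812.00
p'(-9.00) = 2242.00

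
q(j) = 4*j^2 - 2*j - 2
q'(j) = 8*j - 2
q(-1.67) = 12.50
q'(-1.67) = -15.36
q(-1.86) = 15.56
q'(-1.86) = -16.88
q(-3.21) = 45.64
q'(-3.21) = -27.68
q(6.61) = 159.55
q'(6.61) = 50.88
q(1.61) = 5.15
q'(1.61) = 10.88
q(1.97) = 9.58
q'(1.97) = 13.76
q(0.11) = -2.17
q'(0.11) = -1.12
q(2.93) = 26.48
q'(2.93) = 21.44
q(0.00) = -2.00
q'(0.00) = -2.00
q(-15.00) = 928.00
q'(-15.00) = -122.00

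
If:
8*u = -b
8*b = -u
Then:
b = 0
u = 0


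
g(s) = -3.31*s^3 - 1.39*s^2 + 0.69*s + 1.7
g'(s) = -9.93*s^2 - 2.78*s + 0.69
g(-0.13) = 1.59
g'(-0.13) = 0.88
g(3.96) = -222.91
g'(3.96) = -166.04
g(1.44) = -10.07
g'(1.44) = -23.90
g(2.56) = -61.18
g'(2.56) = -71.50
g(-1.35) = 6.38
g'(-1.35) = -13.65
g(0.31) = 1.68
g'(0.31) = -1.13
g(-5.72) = 571.74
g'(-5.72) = -308.30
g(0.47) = 1.37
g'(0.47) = -2.81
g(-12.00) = 5512.94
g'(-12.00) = -1395.87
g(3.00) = -98.11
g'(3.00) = -97.02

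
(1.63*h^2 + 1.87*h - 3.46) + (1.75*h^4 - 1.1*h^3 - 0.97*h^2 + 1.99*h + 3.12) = 1.75*h^4 - 1.1*h^3 + 0.66*h^2 + 3.86*h - 0.34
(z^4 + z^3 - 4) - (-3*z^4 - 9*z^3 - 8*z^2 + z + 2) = 4*z^4 + 10*z^3 + 8*z^2 - z - 6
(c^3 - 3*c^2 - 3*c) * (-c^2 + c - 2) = -c^5 + 4*c^4 - 2*c^3 + 3*c^2 + 6*c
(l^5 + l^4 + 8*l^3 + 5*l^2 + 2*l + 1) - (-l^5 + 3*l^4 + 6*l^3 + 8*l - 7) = 2*l^5 - 2*l^4 + 2*l^3 + 5*l^2 - 6*l + 8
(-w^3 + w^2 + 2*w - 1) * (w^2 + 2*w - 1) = -w^5 - w^4 + 5*w^3 + 2*w^2 - 4*w + 1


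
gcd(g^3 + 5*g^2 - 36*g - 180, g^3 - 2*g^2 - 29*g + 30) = g^2 - g - 30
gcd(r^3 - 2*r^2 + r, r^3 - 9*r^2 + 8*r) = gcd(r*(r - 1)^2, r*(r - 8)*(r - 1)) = r^2 - r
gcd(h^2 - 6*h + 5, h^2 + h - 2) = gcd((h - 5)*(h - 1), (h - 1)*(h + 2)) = h - 1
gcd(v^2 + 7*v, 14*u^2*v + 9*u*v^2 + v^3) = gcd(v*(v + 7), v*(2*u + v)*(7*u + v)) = v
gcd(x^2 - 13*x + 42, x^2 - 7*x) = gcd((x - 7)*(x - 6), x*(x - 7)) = x - 7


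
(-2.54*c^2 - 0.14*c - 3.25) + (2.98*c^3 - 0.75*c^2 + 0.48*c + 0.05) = 2.98*c^3 - 3.29*c^2 + 0.34*c - 3.2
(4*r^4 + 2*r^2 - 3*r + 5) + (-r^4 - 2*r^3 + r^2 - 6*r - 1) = 3*r^4 - 2*r^3 + 3*r^2 - 9*r + 4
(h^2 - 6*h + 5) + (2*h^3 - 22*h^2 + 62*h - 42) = 2*h^3 - 21*h^2 + 56*h - 37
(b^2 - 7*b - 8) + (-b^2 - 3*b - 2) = -10*b - 10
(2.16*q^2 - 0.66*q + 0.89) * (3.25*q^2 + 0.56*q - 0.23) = 7.02*q^4 - 0.9354*q^3 + 2.0261*q^2 + 0.6502*q - 0.2047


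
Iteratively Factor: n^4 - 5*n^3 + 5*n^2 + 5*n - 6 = (n - 2)*(n^3 - 3*n^2 - n + 3) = (n - 3)*(n - 2)*(n^2 - 1) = (n - 3)*(n - 2)*(n + 1)*(n - 1)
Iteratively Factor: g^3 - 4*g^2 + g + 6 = (g - 3)*(g^2 - g - 2) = (g - 3)*(g - 2)*(g + 1)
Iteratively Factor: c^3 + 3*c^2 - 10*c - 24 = (c + 2)*(c^2 + c - 12) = (c + 2)*(c + 4)*(c - 3)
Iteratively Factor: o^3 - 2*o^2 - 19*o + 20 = (o + 4)*(o^2 - 6*o + 5) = (o - 5)*(o + 4)*(o - 1)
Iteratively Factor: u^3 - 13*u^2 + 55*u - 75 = (u - 3)*(u^2 - 10*u + 25) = (u - 5)*(u - 3)*(u - 5)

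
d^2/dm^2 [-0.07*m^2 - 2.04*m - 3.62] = -0.140000000000000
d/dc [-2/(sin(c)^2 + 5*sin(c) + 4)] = 2*(2*sin(c) + 5)*cos(c)/(sin(c)^2 + 5*sin(c) + 4)^2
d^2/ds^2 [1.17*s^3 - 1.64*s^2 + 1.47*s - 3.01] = 7.02*s - 3.28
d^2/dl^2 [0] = 0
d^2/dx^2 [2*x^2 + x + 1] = 4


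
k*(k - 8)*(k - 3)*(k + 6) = k^4 - 5*k^3 - 42*k^2 + 144*k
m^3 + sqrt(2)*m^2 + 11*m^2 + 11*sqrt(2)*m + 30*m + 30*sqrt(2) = (m + 5)*(m + 6)*(m + sqrt(2))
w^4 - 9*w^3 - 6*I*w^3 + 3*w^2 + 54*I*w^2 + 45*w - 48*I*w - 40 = (w - 8)*(w - 1)*(w - 5*I)*(w - I)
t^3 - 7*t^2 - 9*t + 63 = (t - 7)*(t - 3)*(t + 3)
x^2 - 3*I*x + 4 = (x - 4*I)*(x + I)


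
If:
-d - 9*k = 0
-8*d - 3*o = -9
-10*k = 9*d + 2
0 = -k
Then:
No Solution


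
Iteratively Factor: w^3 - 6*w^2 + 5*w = (w - 1)*(w^2 - 5*w) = (w - 5)*(w - 1)*(w)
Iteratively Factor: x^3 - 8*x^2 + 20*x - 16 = (x - 2)*(x^2 - 6*x + 8) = (x - 2)^2*(x - 4)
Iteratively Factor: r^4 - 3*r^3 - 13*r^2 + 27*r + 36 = (r - 4)*(r^3 + r^2 - 9*r - 9) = (r - 4)*(r - 3)*(r^2 + 4*r + 3) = (r - 4)*(r - 3)*(r + 3)*(r + 1)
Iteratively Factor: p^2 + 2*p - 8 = (p - 2)*(p + 4)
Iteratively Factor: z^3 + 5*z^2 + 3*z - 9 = (z + 3)*(z^2 + 2*z - 3) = (z + 3)^2*(z - 1)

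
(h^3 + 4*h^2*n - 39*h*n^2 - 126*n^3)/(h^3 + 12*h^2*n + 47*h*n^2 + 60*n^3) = (h^2 + h*n - 42*n^2)/(h^2 + 9*h*n + 20*n^2)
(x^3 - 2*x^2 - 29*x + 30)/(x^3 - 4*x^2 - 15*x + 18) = (x + 5)/(x + 3)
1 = 1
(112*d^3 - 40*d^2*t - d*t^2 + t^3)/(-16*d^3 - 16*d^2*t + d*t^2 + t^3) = (-28*d^2 + 3*d*t + t^2)/(4*d^2 + 5*d*t + t^2)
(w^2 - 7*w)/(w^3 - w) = (w - 7)/(w^2 - 1)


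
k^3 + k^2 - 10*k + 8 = (k - 2)*(k - 1)*(k + 4)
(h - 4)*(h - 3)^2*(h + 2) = h^4 - 8*h^3 + 13*h^2 + 30*h - 72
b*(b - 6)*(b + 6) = b^3 - 36*b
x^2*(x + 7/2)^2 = x^4 + 7*x^3 + 49*x^2/4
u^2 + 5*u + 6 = (u + 2)*(u + 3)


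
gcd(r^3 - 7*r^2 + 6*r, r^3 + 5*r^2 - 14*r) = r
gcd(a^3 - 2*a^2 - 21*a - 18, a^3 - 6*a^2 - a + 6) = a^2 - 5*a - 6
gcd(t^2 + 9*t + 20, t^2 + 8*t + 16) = t + 4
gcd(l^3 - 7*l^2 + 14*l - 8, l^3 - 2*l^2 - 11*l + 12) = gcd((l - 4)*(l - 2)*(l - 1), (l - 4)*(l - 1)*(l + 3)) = l^2 - 5*l + 4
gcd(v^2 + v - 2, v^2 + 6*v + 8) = v + 2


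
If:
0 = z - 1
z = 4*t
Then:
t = 1/4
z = 1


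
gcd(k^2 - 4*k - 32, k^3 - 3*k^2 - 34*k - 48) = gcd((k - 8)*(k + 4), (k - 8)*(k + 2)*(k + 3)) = k - 8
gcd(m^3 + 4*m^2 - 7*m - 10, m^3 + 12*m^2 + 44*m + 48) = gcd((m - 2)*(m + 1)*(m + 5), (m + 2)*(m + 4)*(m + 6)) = 1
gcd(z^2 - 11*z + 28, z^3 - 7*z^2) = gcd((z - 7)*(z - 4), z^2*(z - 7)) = z - 7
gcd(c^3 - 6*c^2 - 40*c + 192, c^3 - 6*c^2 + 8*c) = c - 4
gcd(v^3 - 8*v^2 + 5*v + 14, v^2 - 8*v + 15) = 1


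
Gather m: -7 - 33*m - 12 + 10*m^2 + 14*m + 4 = 10*m^2 - 19*m - 15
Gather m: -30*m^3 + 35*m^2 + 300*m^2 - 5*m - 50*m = -30*m^3 + 335*m^2 - 55*m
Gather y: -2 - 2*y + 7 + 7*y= 5*y + 5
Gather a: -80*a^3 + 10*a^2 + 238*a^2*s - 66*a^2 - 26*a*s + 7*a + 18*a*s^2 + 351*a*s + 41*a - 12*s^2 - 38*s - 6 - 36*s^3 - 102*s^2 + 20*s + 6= -80*a^3 + a^2*(238*s - 56) + a*(18*s^2 + 325*s + 48) - 36*s^3 - 114*s^2 - 18*s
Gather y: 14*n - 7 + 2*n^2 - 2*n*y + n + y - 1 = 2*n^2 + 15*n + y*(1 - 2*n) - 8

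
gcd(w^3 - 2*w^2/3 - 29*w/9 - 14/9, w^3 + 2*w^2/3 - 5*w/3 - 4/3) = w + 1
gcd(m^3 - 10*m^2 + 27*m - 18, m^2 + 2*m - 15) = m - 3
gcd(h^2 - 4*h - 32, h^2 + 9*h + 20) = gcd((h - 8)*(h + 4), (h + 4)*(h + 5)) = h + 4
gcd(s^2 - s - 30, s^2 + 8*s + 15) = s + 5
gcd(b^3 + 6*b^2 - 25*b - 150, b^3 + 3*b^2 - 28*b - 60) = b^2 + b - 30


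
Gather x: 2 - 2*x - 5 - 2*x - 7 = -4*x - 10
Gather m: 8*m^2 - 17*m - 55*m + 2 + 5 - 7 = 8*m^2 - 72*m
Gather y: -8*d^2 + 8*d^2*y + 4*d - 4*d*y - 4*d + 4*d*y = 8*d^2*y - 8*d^2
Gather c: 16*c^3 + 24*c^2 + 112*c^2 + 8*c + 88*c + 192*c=16*c^3 + 136*c^2 + 288*c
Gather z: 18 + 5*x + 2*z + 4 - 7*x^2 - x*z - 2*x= -7*x^2 + 3*x + z*(2 - x) + 22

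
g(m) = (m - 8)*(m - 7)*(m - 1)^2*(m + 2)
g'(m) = (m - 8)*(m - 7)*(m - 1)^2 + (m - 8)*(m - 7)*(m + 2)*(2*m - 2) + (m - 8)*(m - 1)^2*(m + 2) + (m - 7)*(m - 1)^2*(m + 2)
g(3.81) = 613.19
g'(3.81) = 203.41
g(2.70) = 309.56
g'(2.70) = 299.65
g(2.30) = 194.68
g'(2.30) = 269.21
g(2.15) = 155.72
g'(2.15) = 249.61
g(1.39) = 19.12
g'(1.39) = 97.39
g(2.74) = 321.57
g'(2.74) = 300.84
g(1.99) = 117.75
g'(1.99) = 224.29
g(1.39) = 19.12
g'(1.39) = 97.39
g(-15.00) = -1683968.00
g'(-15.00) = 489792.00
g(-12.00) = -642200.00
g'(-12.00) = 228930.00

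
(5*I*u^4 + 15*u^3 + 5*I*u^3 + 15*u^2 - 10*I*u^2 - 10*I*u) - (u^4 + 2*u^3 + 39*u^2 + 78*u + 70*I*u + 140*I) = -u^4 + 5*I*u^4 + 13*u^3 + 5*I*u^3 - 24*u^2 - 10*I*u^2 - 78*u - 80*I*u - 140*I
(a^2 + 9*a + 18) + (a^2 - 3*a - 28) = 2*a^2 + 6*a - 10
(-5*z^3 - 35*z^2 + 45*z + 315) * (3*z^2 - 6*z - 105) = -15*z^5 - 75*z^4 + 870*z^3 + 4350*z^2 - 6615*z - 33075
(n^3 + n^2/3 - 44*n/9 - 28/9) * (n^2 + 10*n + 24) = n^5 + 31*n^4/3 + 202*n^3/9 - 44*n^2 - 1336*n/9 - 224/3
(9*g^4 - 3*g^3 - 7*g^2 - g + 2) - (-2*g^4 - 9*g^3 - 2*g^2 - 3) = 11*g^4 + 6*g^3 - 5*g^2 - g + 5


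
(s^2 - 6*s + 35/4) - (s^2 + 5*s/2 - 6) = 59/4 - 17*s/2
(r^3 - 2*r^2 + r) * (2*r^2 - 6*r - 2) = 2*r^5 - 10*r^4 + 12*r^3 - 2*r^2 - 2*r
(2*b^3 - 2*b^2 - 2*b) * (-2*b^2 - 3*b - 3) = -4*b^5 - 2*b^4 + 4*b^3 + 12*b^2 + 6*b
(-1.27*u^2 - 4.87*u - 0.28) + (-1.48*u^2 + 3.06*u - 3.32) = -2.75*u^2 - 1.81*u - 3.6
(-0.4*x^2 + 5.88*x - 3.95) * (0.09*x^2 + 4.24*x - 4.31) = -0.036*x^4 - 1.1668*x^3 + 26.2997*x^2 - 42.0908*x + 17.0245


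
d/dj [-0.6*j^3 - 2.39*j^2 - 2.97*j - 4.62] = -1.8*j^2 - 4.78*j - 2.97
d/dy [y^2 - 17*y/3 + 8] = 2*y - 17/3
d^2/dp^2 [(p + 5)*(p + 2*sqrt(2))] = 2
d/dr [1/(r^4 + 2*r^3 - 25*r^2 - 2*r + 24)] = 2*(-2*r^3 - 3*r^2 + 25*r + 1)/(r^4 + 2*r^3 - 25*r^2 - 2*r + 24)^2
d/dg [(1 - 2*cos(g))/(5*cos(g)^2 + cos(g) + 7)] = (10*sin(g)^2 + 10*cos(g) + 5)*sin(g)/(5*cos(g)^2 + cos(g) + 7)^2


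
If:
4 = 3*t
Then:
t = 4/3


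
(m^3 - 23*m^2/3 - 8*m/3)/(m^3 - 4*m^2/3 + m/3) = (3*m^2 - 23*m - 8)/(3*m^2 - 4*m + 1)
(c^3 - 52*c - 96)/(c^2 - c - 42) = (c^2 - 6*c - 16)/(c - 7)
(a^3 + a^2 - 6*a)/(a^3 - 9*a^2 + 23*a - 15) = a*(a^2 + a - 6)/(a^3 - 9*a^2 + 23*a - 15)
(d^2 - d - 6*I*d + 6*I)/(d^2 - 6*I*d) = (d - 1)/d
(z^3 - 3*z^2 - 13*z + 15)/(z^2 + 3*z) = z - 6 + 5/z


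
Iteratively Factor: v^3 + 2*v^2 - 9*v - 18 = (v + 3)*(v^2 - v - 6) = (v - 3)*(v + 3)*(v + 2)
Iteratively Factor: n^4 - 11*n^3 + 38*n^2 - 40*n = (n)*(n^3 - 11*n^2 + 38*n - 40) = n*(n - 4)*(n^2 - 7*n + 10) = n*(n - 5)*(n - 4)*(n - 2)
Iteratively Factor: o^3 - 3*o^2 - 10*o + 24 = (o + 3)*(o^2 - 6*o + 8) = (o - 4)*(o + 3)*(o - 2)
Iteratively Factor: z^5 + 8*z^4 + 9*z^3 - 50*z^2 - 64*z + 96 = (z + 4)*(z^4 + 4*z^3 - 7*z^2 - 22*z + 24) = (z + 4)^2*(z^3 - 7*z + 6) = (z - 2)*(z + 4)^2*(z^2 + 2*z - 3) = (z - 2)*(z - 1)*(z + 4)^2*(z + 3)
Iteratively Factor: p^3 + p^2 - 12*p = (p)*(p^2 + p - 12) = p*(p - 3)*(p + 4)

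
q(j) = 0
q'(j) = 0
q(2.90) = 0.00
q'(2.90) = 0.00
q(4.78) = 0.00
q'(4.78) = 0.00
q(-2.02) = 0.00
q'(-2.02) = 0.00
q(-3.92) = 0.00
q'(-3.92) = 0.00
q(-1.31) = 0.00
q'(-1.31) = 0.00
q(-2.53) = 0.00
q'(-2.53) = 0.00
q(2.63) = 0.00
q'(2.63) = 0.00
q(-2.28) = 0.00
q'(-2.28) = 0.00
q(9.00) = 0.00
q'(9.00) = 0.00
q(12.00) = 0.00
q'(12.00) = 0.00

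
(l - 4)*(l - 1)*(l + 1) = l^3 - 4*l^2 - l + 4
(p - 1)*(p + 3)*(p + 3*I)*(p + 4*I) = p^4 + 2*p^3 + 7*I*p^3 - 15*p^2 + 14*I*p^2 - 24*p - 21*I*p + 36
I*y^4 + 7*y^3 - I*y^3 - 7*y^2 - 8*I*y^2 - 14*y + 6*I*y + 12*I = (y - 2)*(y - 6*I)*(y - I)*(I*y + I)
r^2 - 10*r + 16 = (r - 8)*(r - 2)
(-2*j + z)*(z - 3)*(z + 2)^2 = -2*j*z^3 - 2*j*z^2 + 16*j*z + 24*j + z^4 + z^3 - 8*z^2 - 12*z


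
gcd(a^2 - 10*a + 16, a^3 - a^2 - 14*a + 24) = a - 2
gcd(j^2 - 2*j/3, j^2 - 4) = 1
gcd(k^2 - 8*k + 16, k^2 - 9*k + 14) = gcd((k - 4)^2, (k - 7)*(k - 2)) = 1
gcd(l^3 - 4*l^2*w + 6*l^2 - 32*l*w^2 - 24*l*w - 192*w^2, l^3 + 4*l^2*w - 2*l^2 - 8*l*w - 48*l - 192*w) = l^2 + 4*l*w + 6*l + 24*w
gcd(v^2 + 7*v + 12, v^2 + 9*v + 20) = v + 4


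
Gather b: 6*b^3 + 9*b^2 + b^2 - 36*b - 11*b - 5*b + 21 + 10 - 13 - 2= 6*b^3 + 10*b^2 - 52*b + 16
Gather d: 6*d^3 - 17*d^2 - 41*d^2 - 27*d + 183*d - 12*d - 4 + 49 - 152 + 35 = 6*d^3 - 58*d^2 + 144*d - 72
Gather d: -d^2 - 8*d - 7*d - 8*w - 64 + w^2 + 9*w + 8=-d^2 - 15*d + w^2 + w - 56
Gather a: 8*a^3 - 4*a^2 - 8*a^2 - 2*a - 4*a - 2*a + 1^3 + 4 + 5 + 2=8*a^3 - 12*a^2 - 8*a + 12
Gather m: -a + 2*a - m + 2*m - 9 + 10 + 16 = a + m + 17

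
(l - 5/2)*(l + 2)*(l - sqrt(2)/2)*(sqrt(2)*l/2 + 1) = sqrt(2)*l^4/2 - sqrt(2)*l^3/4 + l^3/2 - 3*sqrt(2)*l^2 - l^2/4 - 5*l/2 + sqrt(2)*l/4 + 5*sqrt(2)/2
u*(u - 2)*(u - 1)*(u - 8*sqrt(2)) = u^4 - 8*sqrt(2)*u^3 - 3*u^3 + 2*u^2 + 24*sqrt(2)*u^2 - 16*sqrt(2)*u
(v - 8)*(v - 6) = v^2 - 14*v + 48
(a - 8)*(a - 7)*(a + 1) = a^3 - 14*a^2 + 41*a + 56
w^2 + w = w*(w + 1)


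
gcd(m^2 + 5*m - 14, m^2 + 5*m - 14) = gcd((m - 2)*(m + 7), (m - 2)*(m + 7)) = m^2 + 5*m - 14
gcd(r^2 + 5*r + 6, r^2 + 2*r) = r + 2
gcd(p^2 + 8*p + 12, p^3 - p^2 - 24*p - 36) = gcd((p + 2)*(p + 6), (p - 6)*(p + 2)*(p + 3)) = p + 2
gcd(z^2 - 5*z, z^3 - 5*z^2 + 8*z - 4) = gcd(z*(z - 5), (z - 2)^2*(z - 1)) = 1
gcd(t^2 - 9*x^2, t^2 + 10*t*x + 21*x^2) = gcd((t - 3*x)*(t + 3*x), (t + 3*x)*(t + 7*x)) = t + 3*x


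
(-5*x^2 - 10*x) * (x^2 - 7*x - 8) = -5*x^4 + 25*x^3 + 110*x^2 + 80*x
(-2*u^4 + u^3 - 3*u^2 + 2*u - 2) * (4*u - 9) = -8*u^5 + 22*u^4 - 21*u^3 + 35*u^2 - 26*u + 18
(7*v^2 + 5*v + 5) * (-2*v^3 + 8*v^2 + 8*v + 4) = -14*v^5 + 46*v^4 + 86*v^3 + 108*v^2 + 60*v + 20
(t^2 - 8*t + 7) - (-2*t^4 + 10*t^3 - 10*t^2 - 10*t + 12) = 2*t^4 - 10*t^3 + 11*t^2 + 2*t - 5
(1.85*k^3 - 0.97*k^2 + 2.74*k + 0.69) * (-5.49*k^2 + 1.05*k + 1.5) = -10.1565*k^5 + 7.2678*k^4 - 13.2861*k^3 - 2.3661*k^2 + 4.8345*k + 1.035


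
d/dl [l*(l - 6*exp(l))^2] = (l - 6*exp(l))*(-2*l*(6*exp(l) - 1) + l - 6*exp(l))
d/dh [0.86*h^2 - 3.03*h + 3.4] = 1.72*h - 3.03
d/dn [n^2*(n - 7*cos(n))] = n*(7*n*sin(n) + 3*n - 14*cos(n))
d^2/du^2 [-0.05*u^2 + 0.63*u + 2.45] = -0.100000000000000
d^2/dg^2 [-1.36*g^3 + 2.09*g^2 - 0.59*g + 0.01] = 4.18 - 8.16*g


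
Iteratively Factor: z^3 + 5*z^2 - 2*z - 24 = (z - 2)*(z^2 + 7*z + 12) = (z - 2)*(z + 4)*(z + 3)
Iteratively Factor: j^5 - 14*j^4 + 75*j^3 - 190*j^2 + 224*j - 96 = (j - 1)*(j^4 - 13*j^3 + 62*j^2 - 128*j + 96) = (j - 3)*(j - 1)*(j^3 - 10*j^2 + 32*j - 32) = (j - 3)*(j - 2)*(j - 1)*(j^2 - 8*j + 16) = (j - 4)*(j - 3)*(j - 2)*(j - 1)*(j - 4)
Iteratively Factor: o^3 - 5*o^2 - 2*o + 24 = (o - 3)*(o^2 - 2*o - 8) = (o - 4)*(o - 3)*(o + 2)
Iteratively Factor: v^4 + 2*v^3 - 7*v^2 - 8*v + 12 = (v + 2)*(v^3 - 7*v + 6) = (v - 1)*(v + 2)*(v^2 + v - 6) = (v - 2)*(v - 1)*(v + 2)*(v + 3)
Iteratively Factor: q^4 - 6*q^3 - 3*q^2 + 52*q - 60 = (q - 2)*(q^3 - 4*q^2 - 11*q + 30) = (q - 5)*(q - 2)*(q^2 + q - 6) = (q - 5)*(q - 2)^2*(q + 3)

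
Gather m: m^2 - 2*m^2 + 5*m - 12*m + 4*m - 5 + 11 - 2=-m^2 - 3*m + 4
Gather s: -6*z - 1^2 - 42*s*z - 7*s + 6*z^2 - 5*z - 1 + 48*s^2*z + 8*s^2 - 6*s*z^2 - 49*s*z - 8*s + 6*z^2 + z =s^2*(48*z + 8) + s*(-6*z^2 - 91*z - 15) + 12*z^2 - 10*z - 2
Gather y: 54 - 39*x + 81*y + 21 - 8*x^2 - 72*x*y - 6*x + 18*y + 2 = -8*x^2 - 45*x + y*(99 - 72*x) + 77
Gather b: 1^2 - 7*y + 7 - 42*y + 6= 14 - 49*y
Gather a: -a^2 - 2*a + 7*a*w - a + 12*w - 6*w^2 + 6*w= -a^2 + a*(7*w - 3) - 6*w^2 + 18*w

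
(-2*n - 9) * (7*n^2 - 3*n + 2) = -14*n^3 - 57*n^2 + 23*n - 18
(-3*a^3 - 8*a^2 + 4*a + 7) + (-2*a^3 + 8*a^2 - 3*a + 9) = -5*a^3 + a + 16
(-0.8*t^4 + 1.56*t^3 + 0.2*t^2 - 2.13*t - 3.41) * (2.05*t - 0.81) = -1.64*t^5 + 3.846*t^4 - 0.8536*t^3 - 4.5285*t^2 - 5.2652*t + 2.7621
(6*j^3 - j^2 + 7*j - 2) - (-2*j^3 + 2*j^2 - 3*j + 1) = 8*j^3 - 3*j^2 + 10*j - 3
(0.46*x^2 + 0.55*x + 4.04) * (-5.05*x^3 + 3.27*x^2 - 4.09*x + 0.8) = -2.323*x^5 - 1.2733*x^4 - 20.4849*x^3 + 11.3293*x^2 - 16.0836*x + 3.232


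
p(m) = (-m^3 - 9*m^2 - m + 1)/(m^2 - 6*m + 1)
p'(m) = (6 - 2*m)*(-m^3 - 9*m^2 - m + 1)/(m^2 - 6*m + 1)^2 + (-3*m^2 - 18*m - 1)/(m^2 - 6*m + 1) = (-m^4 + 12*m^3 + 52*m^2 - 20*m + 5)/(m^4 - 12*m^3 + 38*m^2 - 12*m + 1)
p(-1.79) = -1.36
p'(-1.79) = 0.57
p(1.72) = 5.10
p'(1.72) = 4.37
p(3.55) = 20.88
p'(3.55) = 16.33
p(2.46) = 9.19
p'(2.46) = 6.94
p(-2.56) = -1.69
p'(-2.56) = 0.29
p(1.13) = 2.90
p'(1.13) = 3.18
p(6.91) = -105.05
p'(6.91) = 75.85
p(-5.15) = -1.64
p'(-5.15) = -0.25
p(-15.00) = 4.32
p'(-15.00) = -0.79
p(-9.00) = 0.07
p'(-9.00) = -0.59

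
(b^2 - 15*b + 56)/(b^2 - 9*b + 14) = (b - 8)/(b - 2)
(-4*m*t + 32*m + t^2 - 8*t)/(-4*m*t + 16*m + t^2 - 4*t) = (t - 8)/(t - 4)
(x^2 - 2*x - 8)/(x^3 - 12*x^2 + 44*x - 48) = (x + 2)/(x^2 - 8*x + 12)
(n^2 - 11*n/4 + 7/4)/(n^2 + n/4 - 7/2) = (n - 1)/(n + 2)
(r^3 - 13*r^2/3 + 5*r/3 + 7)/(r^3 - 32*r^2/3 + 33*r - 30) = (3*r^2 - 4*r - 7)/(3*r^2 - 23*r + 30)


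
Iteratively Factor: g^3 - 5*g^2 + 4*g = (g)*(g^2 - 5*g + 4) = g*(g - 1)*(g - 4)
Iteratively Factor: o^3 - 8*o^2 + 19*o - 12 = (o - 3)*(o^2 - 5*o + 4) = (o - 4)*(o - 3)*(o - 1)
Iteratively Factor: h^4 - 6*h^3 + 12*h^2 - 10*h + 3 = (h - 1)*(h^3 - 5*h^2 + 7*h - 3) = (h - 3)*(h - 1)*(h^2 - 2*h + 1) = (h - 3)*(h - 1)^2*(h - 1)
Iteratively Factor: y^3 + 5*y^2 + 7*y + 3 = (y + 1)*(y^2 + 4*y + 3) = (y + 1)*(y + 3)*(y + 1)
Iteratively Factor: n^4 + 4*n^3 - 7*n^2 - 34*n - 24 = (n - 3)*(n^3 + 7*n^2 + 14*n + 8) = (n - 3)*(n + 1)*(n^2 + 6*n + 8) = (n - 3)*(n + 1)*(n + 2)*(n + 4)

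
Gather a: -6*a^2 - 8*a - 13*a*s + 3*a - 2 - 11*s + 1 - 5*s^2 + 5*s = -6*a^2 + a*(-13*s - 5) - 5*s^2 - 6*s - 1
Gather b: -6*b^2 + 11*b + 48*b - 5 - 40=-6*b^2 + 59*b - 45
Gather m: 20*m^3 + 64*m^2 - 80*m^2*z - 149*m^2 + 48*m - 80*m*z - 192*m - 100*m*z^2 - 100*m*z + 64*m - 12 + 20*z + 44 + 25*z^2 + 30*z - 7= 20*m^3 + m^2*(-80*z - 85) + m*(-100*z^2 - 180*z - 80) + 25*z^2 + 50*z + 25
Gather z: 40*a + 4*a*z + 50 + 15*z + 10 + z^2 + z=40*a + z^2 + z*(4*a + 16) + 60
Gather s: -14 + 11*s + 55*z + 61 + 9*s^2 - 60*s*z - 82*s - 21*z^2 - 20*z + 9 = 9*s^2 + s*(-60*z - 71) - 21*z^2 + 35*z + 56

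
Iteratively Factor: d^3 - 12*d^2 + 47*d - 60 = (d - 5)*(d^2 - 7*d + 12) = (d - 5)*(d - 3)*(d - 4)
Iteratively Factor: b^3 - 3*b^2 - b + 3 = (b + 1)*(b^2 - 4*b + 3) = (b - 3)*(b + 1)*(b - 1)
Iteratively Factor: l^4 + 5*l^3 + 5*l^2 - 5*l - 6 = (l - 1)*(l^3 + 6*l^2 + 11*l + 6) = (l - 1)*(l + 3)*(l^2 + 3*l + 2) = (l - 1)*(l + 1)*(l + 3)*(l + 2)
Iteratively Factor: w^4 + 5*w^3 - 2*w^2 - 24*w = (w + 3)*(w^3 + 2*w^2 - 8*w) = (w - 2)*(w + 3)*(w^2 + 4*w) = w*(w - 2)*(w + 3)*(w + 4)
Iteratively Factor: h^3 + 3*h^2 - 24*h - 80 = (h - 5)*(h^2 + 8*h + 16) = (h - 5)*(h + 4)*(h + 4)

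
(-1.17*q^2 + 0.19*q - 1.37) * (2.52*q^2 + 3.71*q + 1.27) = -2.9484*q^4 - 3.8619*q^3 - 4.2334*q^2 - 4.8414*q - 1.7399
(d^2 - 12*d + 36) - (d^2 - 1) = 37 - 12*d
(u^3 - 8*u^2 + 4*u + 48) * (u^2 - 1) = u^5 - 8*u^4 + 3*u^3 + 56*u^2 - 4*u - 48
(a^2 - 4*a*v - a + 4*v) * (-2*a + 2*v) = -2*a^3 + 10*a^2*v + 2*a^2 - 8*a*v^2 - 10*a*v + 8*v^2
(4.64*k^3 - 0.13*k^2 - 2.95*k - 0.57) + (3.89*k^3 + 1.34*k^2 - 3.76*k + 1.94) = 8.53*k^3 + 1.21*k^2 - 6.71*k + 1.37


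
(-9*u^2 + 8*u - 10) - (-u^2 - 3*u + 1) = -8*u^2 + 11*u - 11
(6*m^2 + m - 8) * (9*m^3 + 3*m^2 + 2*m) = 54*m^5 + 27*m^4 - 57*m^3 - 22*m^2 - 16*m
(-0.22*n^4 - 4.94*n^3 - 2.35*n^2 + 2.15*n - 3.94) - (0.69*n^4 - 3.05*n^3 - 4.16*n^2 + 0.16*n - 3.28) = -0.91*n^4 - 1.89*n^3 + 1.81*n^2 + 1.99*n - 0.66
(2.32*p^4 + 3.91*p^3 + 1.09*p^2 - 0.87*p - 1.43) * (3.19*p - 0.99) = 7.4008*p^5 + 10.1761*p^4 - 0.3938*p^3 - 3.8544*p^2 - 3.7004*p + 1.4157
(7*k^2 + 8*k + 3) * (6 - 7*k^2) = -49*k^4 - 56*k^3 + 21*k^2 + 48*k + 18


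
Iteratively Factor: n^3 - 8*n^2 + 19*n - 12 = (n - 1)*(n^2 - 7*n + 12) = (n - 3)*(n - 1)*(n - 4)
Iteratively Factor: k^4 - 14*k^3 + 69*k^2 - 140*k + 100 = (k - 2)*(k^3 - 12*k^2 + 45*k - 50) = (k - 5)*(k - 2)*(k^2 - 7*k + 10) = (k - 5)*(k - 2)^2*(k - 5)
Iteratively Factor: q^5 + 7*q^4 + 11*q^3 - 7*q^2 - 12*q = (q)*(q^4 + 7*q^3 + 11*q^2 - 7*q - 12) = q*(q + 3)*(q^3 + 4*q^2 - q - 4) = q*(q + 1)*(q + 3)*(q^2 + 3*q - 4) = q*(q - 1)*(q + 1)*(q + 3)*(q + 4)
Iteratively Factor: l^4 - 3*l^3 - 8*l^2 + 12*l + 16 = (l + 2)*(l^3 - 5*l^2 + 2*l + 8) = (l - 4)*(l + 2)*(l^2 - l - 2) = (l - 4)*(l - 2)*(l + 2)*(l + 1)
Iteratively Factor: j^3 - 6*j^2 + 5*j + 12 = (j + 1)*(j^2 - 7*j + 12) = (j - 3)*(j + 1)*(j - 4)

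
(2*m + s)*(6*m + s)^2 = 72*m^3 + 60*m^2*s + 14*m*s^2 + s^3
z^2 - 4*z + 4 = (z - 2)^2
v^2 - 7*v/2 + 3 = (v - 2)*(v - 3/2)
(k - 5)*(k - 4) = k^2 - 9*k + 20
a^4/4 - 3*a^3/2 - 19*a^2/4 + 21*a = a*(a/4 + 1)*(a - 7)*(a - 3)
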